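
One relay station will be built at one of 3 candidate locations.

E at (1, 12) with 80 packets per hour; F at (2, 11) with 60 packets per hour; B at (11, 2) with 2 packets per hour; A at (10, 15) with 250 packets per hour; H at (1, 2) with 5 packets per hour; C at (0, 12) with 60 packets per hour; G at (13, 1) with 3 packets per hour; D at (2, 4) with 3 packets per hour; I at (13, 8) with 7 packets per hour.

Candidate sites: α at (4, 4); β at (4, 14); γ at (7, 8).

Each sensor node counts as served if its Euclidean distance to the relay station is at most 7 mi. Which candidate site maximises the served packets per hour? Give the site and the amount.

β, covering 450

Coverage radius r = 7 mi; a point is covered iff (Δx)²+(Δy)² ≤ 7² = 49.
  α (4, 4): covers {H, D} → 8
  β (4, 14): covers {E, F, A, C} → 450
  γ (7, 8): covers {F, D, I} → 70
Maximum coverage at β: 450 packets per hour.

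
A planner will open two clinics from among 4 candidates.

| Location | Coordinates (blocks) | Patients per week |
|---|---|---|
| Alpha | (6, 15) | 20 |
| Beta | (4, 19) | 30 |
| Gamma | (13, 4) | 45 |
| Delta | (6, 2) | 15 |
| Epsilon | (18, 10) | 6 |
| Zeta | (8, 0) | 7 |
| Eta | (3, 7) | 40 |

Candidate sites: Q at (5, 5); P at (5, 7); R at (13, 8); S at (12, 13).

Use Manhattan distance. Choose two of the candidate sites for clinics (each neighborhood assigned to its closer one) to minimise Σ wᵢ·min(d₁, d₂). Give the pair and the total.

{P, R}, total 1032

Evaluate every pair (each demand assigned to the nearer of the two):
  {P, R}: total = 1032
  {Q, R}: total = 1168
  {Q, P}: total = 1267
  {P, S}: total = 1294
  {Q, S}: total = 1315
  {R, S}: total = 1528
Best pair: {P, R} with total 1032.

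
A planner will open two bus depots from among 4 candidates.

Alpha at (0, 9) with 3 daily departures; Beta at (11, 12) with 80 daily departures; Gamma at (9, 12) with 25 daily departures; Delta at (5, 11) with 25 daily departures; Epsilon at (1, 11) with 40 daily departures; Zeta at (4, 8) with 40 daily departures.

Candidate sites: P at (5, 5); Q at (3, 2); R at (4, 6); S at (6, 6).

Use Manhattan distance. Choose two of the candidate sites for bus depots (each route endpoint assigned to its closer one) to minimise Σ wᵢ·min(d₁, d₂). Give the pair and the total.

Evaluate every pair (each demand assigned to the nearer of the two):
  {R, S}: total = 1676
  {P, S}: total = 1842
  {Q, S}: total = 1842
  {P, R}: total = 1886
  {Q, R}: total = 1886
  {P, Q}: total = 2052
Best pair: {R, S} with total 1676.

{R, S}, total 1676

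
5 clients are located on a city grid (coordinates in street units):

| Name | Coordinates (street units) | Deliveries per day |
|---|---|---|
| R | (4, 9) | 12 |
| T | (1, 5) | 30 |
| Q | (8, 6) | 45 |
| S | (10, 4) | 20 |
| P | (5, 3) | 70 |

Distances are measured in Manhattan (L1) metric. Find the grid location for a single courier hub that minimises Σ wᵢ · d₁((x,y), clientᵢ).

(5, 4)

Manhattan distance separates: Σwᵢ(|x−xᵢ|+|y−yᵢ|) = Σwᵢ|x−xᵢ| + Σwᵢ|y−yᵢ|, so x and y are optimised independently as 1-D weighted medians.
Total weight W = 177; half = 88.5.
x-coordinate, sorted with cumulative weight:
  x=1 (T, w=30) cum 30
  x=4 (R, w=12) cum 42
  x=5 (P, w=70) cum 112  ← median
  x=8 (Q, w=45) cum 157
  x=10 (S, w=20) cum 177
⇒ x* = 5
y-coordinate, sorted with cumulative weight:
  y=3 (P, w=70) cum 70
  y=4 (S, w=20) cum 90  ← median
  y=5 (T, w=30) cum 120
  y=6 (Q, w=45) cum 165
  y=9 (R, w=12) cum 177
⇒ y* = 4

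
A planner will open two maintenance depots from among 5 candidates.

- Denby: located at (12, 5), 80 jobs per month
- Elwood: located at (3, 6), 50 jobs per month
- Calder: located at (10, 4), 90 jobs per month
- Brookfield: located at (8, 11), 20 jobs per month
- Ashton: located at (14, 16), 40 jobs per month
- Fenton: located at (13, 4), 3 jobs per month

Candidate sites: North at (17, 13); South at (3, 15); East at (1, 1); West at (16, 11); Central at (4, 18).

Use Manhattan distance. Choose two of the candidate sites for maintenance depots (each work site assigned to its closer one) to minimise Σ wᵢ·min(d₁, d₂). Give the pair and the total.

{East, West}, total 2700

Evaluate every pair (each demand assigned to the nearer of the two):
  {East, West}: total = 2700
  {South, West}: total = 2890
  {North, East}: total = 2969
  {West, Central}: total = 3090
  {North, West}: total = 3300
  {South, East}: total = 3335
  {East, Central}: total = 3375
  {North, South}: total = 3389
  {North, Central}: total = 3629
  {South, Central}: total = 4313
Best pair: {East, West} with total 2700.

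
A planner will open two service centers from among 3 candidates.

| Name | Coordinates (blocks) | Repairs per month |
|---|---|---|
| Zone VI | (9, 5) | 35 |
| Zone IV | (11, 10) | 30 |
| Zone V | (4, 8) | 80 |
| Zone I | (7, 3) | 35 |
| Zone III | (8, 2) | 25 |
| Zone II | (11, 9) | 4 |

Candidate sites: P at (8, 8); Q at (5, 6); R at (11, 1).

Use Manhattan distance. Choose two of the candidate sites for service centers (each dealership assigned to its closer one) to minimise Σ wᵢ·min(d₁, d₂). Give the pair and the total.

{P, Q}, total 871

Evaluate every pair (each demand assigned to the nearer of the two):
  {P, Q}: total = 871
  {P, R}: total = 936
  {Q, R}: total = 992
Best pair: {P, Q} with total 871.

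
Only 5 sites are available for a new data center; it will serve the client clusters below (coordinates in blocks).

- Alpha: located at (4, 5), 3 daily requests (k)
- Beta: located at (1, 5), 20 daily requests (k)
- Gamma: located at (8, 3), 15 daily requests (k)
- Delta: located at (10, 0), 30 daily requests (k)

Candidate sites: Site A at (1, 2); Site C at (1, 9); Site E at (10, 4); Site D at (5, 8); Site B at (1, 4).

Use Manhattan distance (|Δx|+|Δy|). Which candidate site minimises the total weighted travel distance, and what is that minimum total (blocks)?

Total weighted distance at each candidate:
  Site A (1, 2): total = 528
  Site C (1, 9): total = 836
  Site E (10, 4): total = 386
  Site D (5, 8): total = 662
  Site B (1, 4): total = 542
Minimum is at Site E with total 386 blocks.

Site E, total 386 blocks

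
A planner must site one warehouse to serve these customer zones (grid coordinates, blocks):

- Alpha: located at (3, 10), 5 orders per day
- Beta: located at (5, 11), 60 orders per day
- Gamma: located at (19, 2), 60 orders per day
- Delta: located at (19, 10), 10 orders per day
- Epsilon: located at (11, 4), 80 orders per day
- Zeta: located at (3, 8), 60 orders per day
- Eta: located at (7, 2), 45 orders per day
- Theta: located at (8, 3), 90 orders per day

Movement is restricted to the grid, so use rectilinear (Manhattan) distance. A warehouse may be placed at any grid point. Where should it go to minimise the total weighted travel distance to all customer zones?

Manhattan distance separates: Σwᵢ(|x−xᵢ|+|y−yᵢ|) = Σwᵢ|x−xᵢ| + Σwᵢ|y−yᵢ|, so x and y are optimised independently as 1-D weighted medians.
Total weight W = 410; half = 205.
x-coordinate, sorted with cumulative weight:
  x=3 (Alpha, w=5) cum 5
  x=3 (Zeta, w=60) cum 65
  x=5 (Beta, w=60) cum 125
  x=7 (Eta, w=45) cum 170
  x=8 (Theta, w=90) cum 260  ← median
  x=11 (Epsilon, w=80) cum 340
  x=19 (Gamma, w=60) cum 400
  x=19 (Delta, w=10) cum 410
⇒ x* = 8
y-coordinate, sorted with cumulative weight:
  y=2 (Gamma, w=60) cum 60
  y=2 (Eta, w=45) cum 105
  y=3 (Theta, w=90) cum 195
  y=4 (Epsilon, w=80) cum 275  ← median
  y=8 (Zeta, w=60) cum 335
  y=10 (Alpha, w=5) cum 340
  y=10 (Delta, w=10) cum 350
  y=11 (Beta, w=60) cum 410
⇒ y* = 4

(8, 4)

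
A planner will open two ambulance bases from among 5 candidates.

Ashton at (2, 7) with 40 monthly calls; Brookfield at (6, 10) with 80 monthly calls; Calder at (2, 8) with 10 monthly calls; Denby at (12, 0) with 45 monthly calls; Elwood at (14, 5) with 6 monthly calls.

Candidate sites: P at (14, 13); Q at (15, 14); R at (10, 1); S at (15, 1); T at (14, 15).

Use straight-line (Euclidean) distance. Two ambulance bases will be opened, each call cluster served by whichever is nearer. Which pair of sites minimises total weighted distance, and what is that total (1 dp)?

{P, R}, total 1324.4

Evaluate every pair (each demand assigned to the nearer of the two):
  {P, R}: total = 1324.4
  {R, T}: total = 1395.6
  {R, S}: total = 1419.6
  {Q, R}: total = 1428.8
  {P, S}: total = 1517.2
  {S, T}: total = 1633.4
  {Q, S}: total = 1670.8
  {P, Q}: total = 1990.1
  {P, T}: total = 1990.1
  {Q, T}: total = 2169.2
Best pair: {P, R} with total 1324.4.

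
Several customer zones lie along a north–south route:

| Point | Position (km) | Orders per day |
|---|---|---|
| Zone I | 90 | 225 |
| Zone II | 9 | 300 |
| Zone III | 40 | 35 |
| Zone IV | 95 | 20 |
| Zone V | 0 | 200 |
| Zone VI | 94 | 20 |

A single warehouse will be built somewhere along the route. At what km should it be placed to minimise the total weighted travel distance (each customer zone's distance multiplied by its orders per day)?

x = 9

For a sum of weighted absolute distances on a line, the optimum is the weighted median (not the mean). Total weight W = 800; half-weight = 400.
Sort by position and accumulate weight:
  km 0 (Zone V, w=200) → cum 200
  km 9 (Zone II, w=300) → cum 500  ≥ 400 → median here
  km 40 (Zone III, w=35) → cum 535
  km 90 (Zone I, w=225) → cum 760
  km 94 (Zone VI, w=20) → cum 780
  km 95 (Zone IV, w=20) → cum 800
Optimal location: km 9.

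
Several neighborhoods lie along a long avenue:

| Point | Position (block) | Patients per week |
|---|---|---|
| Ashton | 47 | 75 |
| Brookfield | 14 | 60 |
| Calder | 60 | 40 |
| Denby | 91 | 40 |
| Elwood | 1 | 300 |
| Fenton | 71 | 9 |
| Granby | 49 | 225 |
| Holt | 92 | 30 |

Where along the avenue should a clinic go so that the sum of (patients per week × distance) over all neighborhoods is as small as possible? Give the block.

x = 47

For a sum of weighted absolute distances on a line, the optimum is the weighted median (not the mean). Total weight W = 779; half-weight = 389.5.
Sort by position and accumulate weight:
  block 1 (Elwood, w=300) → cum 300
  block 14 (Brookfield, w=60) → cum 360
  block 47 (Ashton, w=75) → cum 435  ≥ 389.5 → median here
  block 49 (Granby, w=225) → cum 660
  block 60 (Calder, w=40) → cum 700
  block 71 (Fenton, w=9) → cum 709
  block 91 (Denby, w=40) → cum 749
  block 92 (Holt, w=30) → cum 779
Optimal location: block 47.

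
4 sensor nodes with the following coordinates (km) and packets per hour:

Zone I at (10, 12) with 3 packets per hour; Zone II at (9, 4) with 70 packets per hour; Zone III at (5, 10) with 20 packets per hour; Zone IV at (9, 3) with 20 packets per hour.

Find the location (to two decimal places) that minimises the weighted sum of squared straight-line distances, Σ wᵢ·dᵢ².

(8.32, 5.10)

The minimiser of Σwᵢ‖p−pᵢ‖² is the weighted centroid p* = (Σwᵢpᵢ)/(Σwᵢ).
Σwᵢ = 113.
Σwᵢxᵢ = 3·10 + 70·9 + 20·5 + 20·9 = 940.
Σwᵢyᵢ = 3·12 + 70·4 + 20·10 + 20·3 = 576.
x* = 940/113 = 8.32, y* = 576/113 = 5.10.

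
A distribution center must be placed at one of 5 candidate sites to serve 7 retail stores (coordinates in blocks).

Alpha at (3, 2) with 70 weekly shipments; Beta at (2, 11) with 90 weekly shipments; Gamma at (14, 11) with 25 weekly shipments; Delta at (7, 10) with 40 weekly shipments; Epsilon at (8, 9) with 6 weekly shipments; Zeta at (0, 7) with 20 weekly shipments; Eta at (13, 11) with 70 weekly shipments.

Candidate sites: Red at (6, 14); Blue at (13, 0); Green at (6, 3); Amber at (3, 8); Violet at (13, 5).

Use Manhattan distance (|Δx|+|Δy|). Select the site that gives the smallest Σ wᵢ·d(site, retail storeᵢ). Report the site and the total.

Total weighted distance at each candidate:
  Red (6, 14): total = 3157
  Blue (13, 0): total = 5014
  Green (6, 3): total = 3378
  Amber (3, 8): total = 2396
  Violet (13, 5): total = 3829
Minimum is at Amber with total 2396 blocks.

Amber, total 2396 blocks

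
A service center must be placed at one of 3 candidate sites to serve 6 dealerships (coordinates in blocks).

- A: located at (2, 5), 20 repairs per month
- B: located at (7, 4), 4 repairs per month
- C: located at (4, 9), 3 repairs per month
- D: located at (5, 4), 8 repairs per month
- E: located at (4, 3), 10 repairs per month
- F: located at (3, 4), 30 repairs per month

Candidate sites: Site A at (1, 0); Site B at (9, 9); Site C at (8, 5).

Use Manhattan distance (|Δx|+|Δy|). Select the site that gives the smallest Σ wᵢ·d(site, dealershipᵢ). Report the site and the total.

Site C, total 424 blocks

Total weighted distance at each candidate:
  Site A (1, 0): total = 500
  Site B (9, 9): total = 775
  Site C (8, 5): total = 424
Minimum is at Site C with total 424 blocks.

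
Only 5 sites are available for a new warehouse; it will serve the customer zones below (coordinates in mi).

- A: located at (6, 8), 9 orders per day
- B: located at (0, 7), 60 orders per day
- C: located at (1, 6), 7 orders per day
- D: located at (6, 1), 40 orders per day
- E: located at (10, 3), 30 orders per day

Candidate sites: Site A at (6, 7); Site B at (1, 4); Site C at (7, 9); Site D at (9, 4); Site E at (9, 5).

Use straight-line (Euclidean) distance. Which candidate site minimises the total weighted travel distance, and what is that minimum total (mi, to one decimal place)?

Site B, total 766.3 mi

Total weighted distance at each candidate:
  Site A (6, 7): total = 814.4
  Site B (1, 4): total = 766.3
  Site C (7, 9): total = 1020.2
  Site D (9, 4): total = 884.1
  Site E (9, 5): total = 914.9
Minimum is at Site B with total 766.3 mi.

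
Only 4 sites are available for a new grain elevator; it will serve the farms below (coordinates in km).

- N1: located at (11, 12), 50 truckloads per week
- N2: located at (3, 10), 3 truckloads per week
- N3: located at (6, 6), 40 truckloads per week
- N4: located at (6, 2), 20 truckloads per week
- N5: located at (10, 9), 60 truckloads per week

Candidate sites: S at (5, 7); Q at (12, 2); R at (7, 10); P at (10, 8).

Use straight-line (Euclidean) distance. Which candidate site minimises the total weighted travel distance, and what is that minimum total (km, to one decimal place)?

Total weighted distance at each candidate:
  S (5, 7): total = 883.0
  Q (12, 2): total = 1383.9
  R (7, 10): total = 751.5
  P (10, 8): total = 611.1
Minimum is at P with total 611.1 km.

P, total 611.1 km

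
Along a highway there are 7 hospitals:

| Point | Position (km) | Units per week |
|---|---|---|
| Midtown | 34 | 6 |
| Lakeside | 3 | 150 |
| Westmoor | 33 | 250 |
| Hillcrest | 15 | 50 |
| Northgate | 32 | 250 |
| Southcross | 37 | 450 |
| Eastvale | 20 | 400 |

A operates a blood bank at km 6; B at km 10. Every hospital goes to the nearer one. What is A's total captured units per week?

The indifferent point is the midpoint (6+10)/2 = 8; hospitals left of it (closer to A at 6) go to A, those right go to B.
  Lakeside at 3 (w=150) → A
  Hillcrest at 15 (w=50) → B
  Eastvale at 20 (w=400) → B
  Northgate at 32 (w=250) → B
  Westmoor at 33 (w=250) → B
  Midtown at 34 (w=6) → B
  Southcross at 37 (w=450) → B
A captures 150; B captures 1406.

150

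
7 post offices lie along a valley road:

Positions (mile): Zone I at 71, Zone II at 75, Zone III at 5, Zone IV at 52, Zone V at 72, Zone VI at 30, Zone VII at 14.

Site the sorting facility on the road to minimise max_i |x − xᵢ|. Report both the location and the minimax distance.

The 1-center on a line is the midpoint of the two extreme points: leftmost at 5, rightmost at 75.
Optimal location = (5 + 75)/2 = 40; maximum distance = (75 − 5)/2 = 35.

location 40, max distance 35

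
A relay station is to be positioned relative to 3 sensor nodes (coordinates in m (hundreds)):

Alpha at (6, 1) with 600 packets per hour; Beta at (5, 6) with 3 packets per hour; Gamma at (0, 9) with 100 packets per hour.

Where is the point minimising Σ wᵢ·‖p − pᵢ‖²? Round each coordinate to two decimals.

The minimiser of Σwᵢ‖p−pᵢ‖² is the weighted centroid p* = (Σwᵢpᵢ)/(Σwᵢ).
Σwᵢ = 703.
Σwᵢxᵢ = 600·6 + 3·5 + 100·0 = 3615.
Σwᵢyᵢ = 600·1 + 3·6 + 100·9 = 1518.
x* = 3615/703 = 5.14, y* = 1518/703 = 2.16.

(5.14, 2.16)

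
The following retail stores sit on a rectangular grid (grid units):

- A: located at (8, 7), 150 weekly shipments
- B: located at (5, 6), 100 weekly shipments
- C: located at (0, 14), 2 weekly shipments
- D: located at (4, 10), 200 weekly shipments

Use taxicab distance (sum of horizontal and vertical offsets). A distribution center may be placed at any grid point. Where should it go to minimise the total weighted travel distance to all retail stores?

(5, 7)

Manhattan distance separates: Σwᵢ(|x−xᵢ|+|y−yᵢ|) = Σwᵢ|x−xᵢ| + Σwᵢ|y−yᵢ|, so x and y are optimised independently as 1-D weighted medians.
Total weight W = 452; half = 226.
x-coordinate, sorted with cumulative weight:
  x=0 (C, w=2) cum 2
  x=4 (D, w=200) cum 202
  x=5 (B, w=100) cum 302  ← median
  x=8 (A, w=150) cum 452
⇒ x* = 5
y-coordinate, sorted with cumulative weight:
  y=6 (B, w=100) cum 100
  y=7 (A, w=150) cum 250  ← median
  y=10 (D, w=200) cum 450
  y=14 (C, w=2) cum 452
⇒ y* = 7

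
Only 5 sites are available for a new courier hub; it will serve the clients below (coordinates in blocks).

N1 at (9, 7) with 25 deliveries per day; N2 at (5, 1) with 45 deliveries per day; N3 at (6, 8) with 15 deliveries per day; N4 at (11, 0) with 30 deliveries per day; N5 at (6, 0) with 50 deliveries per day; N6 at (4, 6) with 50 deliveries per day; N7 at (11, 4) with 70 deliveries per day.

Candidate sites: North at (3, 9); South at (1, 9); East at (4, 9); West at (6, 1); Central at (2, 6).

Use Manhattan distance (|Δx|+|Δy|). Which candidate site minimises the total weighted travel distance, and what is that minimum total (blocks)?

West, total 1515 blocks

Total weighted distance at each candidate:
  North (3, 9): total = 2930
  South (1, 9): total = 3500
  East (4, 9): total = 2645
  West (6, 1): total = 1515
  Central (2, 6): total = 2470
Minimum is at West with total 1515 blocks.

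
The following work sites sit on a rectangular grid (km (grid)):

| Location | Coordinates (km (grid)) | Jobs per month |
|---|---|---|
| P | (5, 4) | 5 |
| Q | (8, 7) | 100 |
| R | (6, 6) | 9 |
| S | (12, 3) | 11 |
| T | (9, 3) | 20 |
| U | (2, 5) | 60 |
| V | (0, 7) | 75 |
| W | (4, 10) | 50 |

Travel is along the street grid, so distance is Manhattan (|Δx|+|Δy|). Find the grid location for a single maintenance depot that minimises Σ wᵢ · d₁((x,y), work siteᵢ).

(4, 7)

Manhattan distance separates: Σwᵢ(|x−xᵢ|+|y−yᵢ|) = Σwᵢ|x−xᵢ| + Σwᵢ|y−yᵢ|, so x and y are optimised independently as 1-D weighted medians.
Total weight W = 330; half = 165.
x-coordinate, sorted with cumulative weight:
  x=0 (V, w=75) cum 75
  x=2 (U, w=60) cum 135
  x=4 (W, w=50) cum 185  ← median
  x=5 (P, w=5) cum 190
  x=6 (R, w=9) cum 199
  x=8 (Q, w=100) cum 299
  x=9 (T, w=20) cum 319
  x=12 (S, w=11) cum 330
⇒ x* = 4
y-coordinate, sorted with cumulative weight:
  y=3 (S, w=11) cum 11
  y=3 (T, w=20) cum 31
  y=4 (P, w=5) cum 36
  y=5 (U, w=60) cum 96
  y=6 (R, w=9) cum 105
  y=7 (Q, w=100) cum 205  ← median
  y=7 (V, w=75) cum 280
  y=10 (W, w=50) cum 330
⇒ y* = 7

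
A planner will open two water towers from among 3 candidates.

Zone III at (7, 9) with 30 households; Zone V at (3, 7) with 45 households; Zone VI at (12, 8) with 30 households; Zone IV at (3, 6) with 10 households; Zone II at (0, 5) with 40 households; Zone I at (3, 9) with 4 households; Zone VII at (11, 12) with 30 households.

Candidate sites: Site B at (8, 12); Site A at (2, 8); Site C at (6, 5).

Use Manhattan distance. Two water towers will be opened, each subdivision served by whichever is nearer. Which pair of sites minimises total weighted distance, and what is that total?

{Site B, Site A}, total 778

Evaluate every pair (each demand assigned to the nearer of the two):
  {Site B, Site A}: total = 778
  {Site B, Site C}: total = 983
  {Site A, Site C}: total = 1108
Best pair: {Site B, Site A} with total 778.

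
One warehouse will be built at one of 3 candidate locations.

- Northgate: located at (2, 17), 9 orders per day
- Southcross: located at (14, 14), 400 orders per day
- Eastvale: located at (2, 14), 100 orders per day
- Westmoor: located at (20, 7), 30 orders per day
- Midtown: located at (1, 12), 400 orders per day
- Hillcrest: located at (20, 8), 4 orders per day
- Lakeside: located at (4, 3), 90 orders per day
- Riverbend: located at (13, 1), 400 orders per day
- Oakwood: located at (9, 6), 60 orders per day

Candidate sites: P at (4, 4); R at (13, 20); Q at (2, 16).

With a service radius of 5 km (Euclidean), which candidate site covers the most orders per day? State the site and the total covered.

Q, covering 509

Coverage radius r = 5 km; a point is covered iff (Δx)²+(Δy)² ≤ 5² = 25.
  P (4, 4): covers {Lakeside} → 90
  R (13, 20): covers {none} → 0
  Q (2, 16): covers {Northgate, Eastvale, Midtown} → 509
Maximum coverage at Q: 509 orders per day.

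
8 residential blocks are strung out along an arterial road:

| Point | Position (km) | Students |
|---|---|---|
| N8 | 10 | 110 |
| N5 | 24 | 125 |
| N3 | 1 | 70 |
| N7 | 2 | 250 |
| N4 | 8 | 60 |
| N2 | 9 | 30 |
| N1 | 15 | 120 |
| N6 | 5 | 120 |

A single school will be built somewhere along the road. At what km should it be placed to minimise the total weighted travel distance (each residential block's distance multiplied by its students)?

For a sum of weighted absolute distances on a line, the optimum is the weighted median (not the mean). Total weight W = 885; half-weight = 442.5.
Sort by position and accumulate weight:
  km 1 (N3, w=70) → cum 70
  km 2 (N7, w=250) → cum 320
  km 5 (N6, w=120) → cum 440
  km 8 (N4, w=60) → cum 500  ≥ 442.5 → median here
  km 9 (N2, w=30) → cum 530
  km 10 (N8, w=110) → cum 640
  km 15 (N1, w=120) → cum 760
  km 24 (N5, w=125) → cum 885
Optimal location: km 8.

x = 8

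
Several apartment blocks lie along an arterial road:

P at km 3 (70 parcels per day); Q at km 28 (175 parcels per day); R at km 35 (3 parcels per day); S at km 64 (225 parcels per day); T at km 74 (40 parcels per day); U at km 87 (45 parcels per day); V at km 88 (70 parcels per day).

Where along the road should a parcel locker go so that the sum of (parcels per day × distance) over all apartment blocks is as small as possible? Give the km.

x = 64

For a sum of weighted absolute distances on a line, the optimum is the weighted median (not the mean). Total weight W = 628; half-weight = 314.
Sort by position and accumulate weight:
  km 3 (P, w=70) → cum 70
  km 28 (Q, w=175) → cum 245
  km 35 (R, w=3) → cum 248
  km 64 (S, w=225) → cum 473  ≥ 314 → median here
  km 74 (T, w=40) → cum 513
  km 87 (U, w=45) → cum 558
  km 88 (V, w=70) → cum 628
Optimal location: km 64.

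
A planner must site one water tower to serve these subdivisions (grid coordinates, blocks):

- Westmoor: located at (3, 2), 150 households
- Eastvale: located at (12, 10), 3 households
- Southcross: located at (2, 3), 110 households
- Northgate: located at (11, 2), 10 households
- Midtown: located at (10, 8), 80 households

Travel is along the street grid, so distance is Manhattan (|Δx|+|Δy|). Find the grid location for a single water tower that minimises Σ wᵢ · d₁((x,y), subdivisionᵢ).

Manhattan distance separates: Σwᵢ(|x−xᵢ|+|y−yᵢ|) = Σwᵢ|x−xᵢ| + Σwᵢ|y−yᵢ|, so x and y are optimised independently as 1-D weighted medians.
Total weight W = 353; half = 176.5.
x-coordinate, sorted with cumulative weight:
  x=2 (Southcross, w=110) cum 110
  x=3 (Westmoor, w=150) cum 260  ← median
  x=10 (Midtown, w=80) cum 340
  x=11 (Northgate, w=10) cum 350
  x=12 (Eastvale, w=3) cum 353
⇒ x* = 3
y-coordinate, sorted with cumulative weight:
  y=2 (Westmoor, w=150) cum 150
  y=2 (Northgate, w=10) cum 160
  y=3 (Southcross, w=110) cum 270  ← median
  y=8 (Midtown, w=80) cum 350
  y=10 (Eastvale, w=3) cum 353
⇒ y* = 3

(3, 3)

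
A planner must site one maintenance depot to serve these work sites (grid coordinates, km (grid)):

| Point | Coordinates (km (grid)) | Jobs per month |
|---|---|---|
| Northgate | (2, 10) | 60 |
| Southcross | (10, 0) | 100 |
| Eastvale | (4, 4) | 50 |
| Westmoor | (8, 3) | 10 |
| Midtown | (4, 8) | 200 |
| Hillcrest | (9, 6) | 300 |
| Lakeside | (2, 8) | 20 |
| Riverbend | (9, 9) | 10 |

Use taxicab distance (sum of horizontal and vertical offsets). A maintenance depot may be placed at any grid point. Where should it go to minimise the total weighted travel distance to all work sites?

Manhattan distance separates: Σwᵢ(|x−xᵢ|+|y−yᵢ|) = Σwᵢ|x−xᵢ| + Σwᵢ|y−yᵢ|, so x and y are optimised independently as 1-D weighted medians.
Total weight W = 750; half = 375.
x-coordinate, sorted with cumulative weight:
  x=2 (Northgate, w=60) cum 60
  x=2 (Lakeside, w=20) cum 80
  x=4 (Eastvale, w=50) cum 130
  x=4 (Midtown, w=200) cum 330
  x=8 (Westmoor, w=10) cum 340
  x=9 (Hillcrest, w=300) cum 640  ← median
  x=9 (Riverbend, w=10) cum 650
  x=10 (Southcross, w=100) cum 750
⇒ x* = 9
y-coordinate, sorted with cumulative weight:
  y=0 (Southcross, w=100) cum 100
  y=3 (Westmoor, w=10) cum 110
  y=4 (Eastvale, w=50) cum 160
  y=6 (Hillcrest, w=300) cum 460  ← median
  y=8 (Midtown, w=200) cum 660
  y=8 (Lakeside, w=20) cum 680
  y=9 (Riverbend, w=10) cum 690
  y=10 (Northgate, w=60) cum 750
⇒ y* = 6

(9, 6)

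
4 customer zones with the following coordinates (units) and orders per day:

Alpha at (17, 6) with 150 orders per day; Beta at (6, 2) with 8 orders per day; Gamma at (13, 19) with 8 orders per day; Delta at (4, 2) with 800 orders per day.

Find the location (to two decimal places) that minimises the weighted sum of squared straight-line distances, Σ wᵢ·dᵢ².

(6.11, 2.76)

The minimiser of Σwᵢ‖p−pᵢ‖² is the weighted centroid p* = (Σwᵢpᵢ)/(Σwᵢ).
Σwᵢ = 966.
Σwᵢxᵢ = 150·17 + 8·6 + 8·13 + 800·4 = 5902.
Σwᵢyᵢ = 150·6 + 8·2 + 8·19 + 800·2 = 2668.
x* = 5902/966 = 6.11, y* = 2668/966 = 2.76.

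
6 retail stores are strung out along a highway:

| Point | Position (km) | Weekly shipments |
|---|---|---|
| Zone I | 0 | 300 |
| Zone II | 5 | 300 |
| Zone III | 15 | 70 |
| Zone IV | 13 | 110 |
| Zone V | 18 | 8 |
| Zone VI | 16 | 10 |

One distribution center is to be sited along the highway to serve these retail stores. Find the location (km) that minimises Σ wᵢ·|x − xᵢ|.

For a sum of weighted absolute distances on a line, the optimum is the weighted median (not the mean). Total weight W = 798; half-weight = 399.
Sort by position and accumulate weight:
  km 0 (Zone I, w=300) → cum 300
  km 5 (Zone II, w=300) → cum 600  ≥ 399 → median here
  km 13 (Zone IV, w=110) → cum 710
  km 15 (Zone III, w=70) → cum 780
  km 16 (Zone VI, w=10) → cum 790
  km 18 (Zone V, w=8) → cum 798
Optimal location: km 5.

x = 5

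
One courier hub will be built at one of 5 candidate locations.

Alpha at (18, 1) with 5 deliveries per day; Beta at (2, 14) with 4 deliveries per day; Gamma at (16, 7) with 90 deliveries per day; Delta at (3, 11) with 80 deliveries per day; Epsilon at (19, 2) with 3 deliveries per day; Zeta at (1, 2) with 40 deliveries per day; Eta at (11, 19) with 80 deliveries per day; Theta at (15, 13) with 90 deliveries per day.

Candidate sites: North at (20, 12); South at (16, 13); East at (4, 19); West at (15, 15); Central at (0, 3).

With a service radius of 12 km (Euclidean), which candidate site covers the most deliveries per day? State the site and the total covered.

North, covering 268

Coverage radius r = 12 km; a point is covered iff (Δx)²+(Δy)² ≤ 12² = 144.
  North (20, 12): covers {Alpha, Gamma, Epsilon, Eta, Theta} → 268
  South (16, 13): covers {Gamma, Epsilon, Eta, Theta} → 263
  East (4, 19): covers {Beta, Delta, Eta} → 164
  West (15, 15): covers {Gamma, Eta, Theta} → 260
  Central (0, 3): covers {Beta, Delta, Zeta} → 124
Maximum coverage at North: 268 deliveries per day.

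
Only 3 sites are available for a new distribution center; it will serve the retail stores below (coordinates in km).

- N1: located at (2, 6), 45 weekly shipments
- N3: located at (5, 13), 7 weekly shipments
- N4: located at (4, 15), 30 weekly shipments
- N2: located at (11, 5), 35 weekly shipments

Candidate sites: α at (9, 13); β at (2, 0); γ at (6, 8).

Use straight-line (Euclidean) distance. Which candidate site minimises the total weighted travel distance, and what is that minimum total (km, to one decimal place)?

Total weighted distance at each candidate:
  α (9, 13): total = 923.6
  β (2, 0): total = 1177.7
  γ (6, 8): total = 659.4
Minimum is at γ with total 659.4 km.

γ, total 659.4 km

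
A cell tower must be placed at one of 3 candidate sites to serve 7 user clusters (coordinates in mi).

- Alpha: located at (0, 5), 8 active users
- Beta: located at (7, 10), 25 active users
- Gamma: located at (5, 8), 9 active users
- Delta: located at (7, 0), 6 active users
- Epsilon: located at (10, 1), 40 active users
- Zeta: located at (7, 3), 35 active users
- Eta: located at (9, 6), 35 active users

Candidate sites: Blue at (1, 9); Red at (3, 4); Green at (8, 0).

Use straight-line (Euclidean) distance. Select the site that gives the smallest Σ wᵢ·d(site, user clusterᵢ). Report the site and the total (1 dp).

Green, total 822.6 mi

Total weighted distance at each candidate:
  Blue (1, 9): total = 1364.8
  Red (3, 4): total = 950.1
  Green (8, 0): total = 822.6
Minimum is at Green with total 822.6 mi.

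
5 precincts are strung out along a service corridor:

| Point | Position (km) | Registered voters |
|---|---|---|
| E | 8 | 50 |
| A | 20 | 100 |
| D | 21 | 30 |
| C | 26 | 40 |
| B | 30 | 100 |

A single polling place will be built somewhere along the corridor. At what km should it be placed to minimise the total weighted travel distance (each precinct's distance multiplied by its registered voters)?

For a sum of weighted absolute distances on a line, the optimum is the weighted median (not the mean). Total weight W = 320; half-weight = 160.
Sort by position and accumulate weight:
  km 8 (E, w=50) → cum 50
  km 20 (A, w=100) → cum 150
  km 21 (D, w=30) → cum 180  ≥ 160 → median here
  km 26 (C, w=40) → cum 220
  km 30 (B, w=100) → cum 320
Optimal location: km 21.

x = 21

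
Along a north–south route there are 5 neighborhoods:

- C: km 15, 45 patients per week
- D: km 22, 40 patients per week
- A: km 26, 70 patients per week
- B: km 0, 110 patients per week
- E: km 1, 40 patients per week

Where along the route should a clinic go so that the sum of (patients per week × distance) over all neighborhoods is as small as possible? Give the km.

x = 15

For a sum of weighted absolute distances on a line, the optimum is the weighted median (not the mean). Total weight W = 305; half-weight = 152.5.
Sort by position and accumulate weight:
  km 0 (B, w=110) → cum 110
  km 1 (E, w=40) → cum 150
  km 15 (C, w=45) → cum 195  ≥ 152.5 → median here
  km 22 (D, w=40) → cum 235
  km 26 (A, w=70) → cum 305
Optimal location: km 15.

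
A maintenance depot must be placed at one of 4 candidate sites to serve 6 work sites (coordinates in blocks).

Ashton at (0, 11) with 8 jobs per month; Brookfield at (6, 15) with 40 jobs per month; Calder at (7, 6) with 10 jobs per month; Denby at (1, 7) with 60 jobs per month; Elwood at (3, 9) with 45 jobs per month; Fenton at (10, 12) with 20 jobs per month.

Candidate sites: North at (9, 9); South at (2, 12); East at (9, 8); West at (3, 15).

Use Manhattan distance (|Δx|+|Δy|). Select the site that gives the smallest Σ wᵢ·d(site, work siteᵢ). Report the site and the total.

Total weighted distance at each candidate:
  North (9, 9): total = 1448
  South (2, 12): total = 1114
  East (9, 8): total = 1491
  West (3, 15): total = 1376
Minimum is at South with total 1114 blocks.

South, total 1114 blocks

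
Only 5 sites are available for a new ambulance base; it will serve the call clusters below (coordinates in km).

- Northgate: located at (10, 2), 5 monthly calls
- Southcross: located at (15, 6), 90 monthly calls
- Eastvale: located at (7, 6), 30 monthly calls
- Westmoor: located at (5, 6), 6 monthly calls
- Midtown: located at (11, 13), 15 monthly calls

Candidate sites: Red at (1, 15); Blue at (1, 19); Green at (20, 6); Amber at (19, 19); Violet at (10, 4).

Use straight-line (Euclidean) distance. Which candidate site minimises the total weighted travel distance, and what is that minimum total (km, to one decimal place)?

Violet, total 771.0 km

Total weighted distance at each candidate:
  Red (1, 15): total = 2113.5
  Blue (1, 19): total = 2501.7
  Green (20, 6): total = 1154.9
  Amber (19, 19): total = 2115.7
  Violet (10, 4): total = 771.0
Minimum is at Violet with total 771.0 km.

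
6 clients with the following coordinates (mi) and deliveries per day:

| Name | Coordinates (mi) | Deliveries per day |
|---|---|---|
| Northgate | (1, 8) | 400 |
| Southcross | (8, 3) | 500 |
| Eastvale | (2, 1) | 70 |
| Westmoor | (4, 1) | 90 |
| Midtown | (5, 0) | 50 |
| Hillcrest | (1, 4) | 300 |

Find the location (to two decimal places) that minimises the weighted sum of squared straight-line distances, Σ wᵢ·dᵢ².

(3.87, 4.30)

The minimiser of Σwᵢ‖p−pᵢ‖² is the weighted centroid p* = (Σwᵢpᵢ)/(Σwᵢ).
Σwᵢ = 1410.
Σwᵢxᵢ = 400·1 + 500·8 + 70·2 + 90·4 + 50·5 + 300·1 = 5450.
Σwᵢyᵢ = 400·8 + 500·3 + 70·1 + 90·1 + 50·0 + 300·4 = 6060.
x* = 5450/1410 = 3.87, y* = 6060/1410 = 4.30.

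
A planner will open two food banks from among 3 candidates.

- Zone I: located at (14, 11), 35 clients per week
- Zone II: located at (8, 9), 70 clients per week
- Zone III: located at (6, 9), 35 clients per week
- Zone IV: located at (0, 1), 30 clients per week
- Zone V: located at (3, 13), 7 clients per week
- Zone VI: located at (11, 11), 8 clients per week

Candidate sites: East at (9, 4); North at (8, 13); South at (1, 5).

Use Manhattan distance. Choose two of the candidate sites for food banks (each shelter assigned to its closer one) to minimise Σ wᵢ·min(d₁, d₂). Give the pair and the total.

Evaluate every pair (each demand assigned to the nearer of the two):
  {North, South}: total = 995
  {East, North}: total = 1205
  {East, South}: total = 1412
Best pair: {North, South} with total 995.

{North, South}, total 995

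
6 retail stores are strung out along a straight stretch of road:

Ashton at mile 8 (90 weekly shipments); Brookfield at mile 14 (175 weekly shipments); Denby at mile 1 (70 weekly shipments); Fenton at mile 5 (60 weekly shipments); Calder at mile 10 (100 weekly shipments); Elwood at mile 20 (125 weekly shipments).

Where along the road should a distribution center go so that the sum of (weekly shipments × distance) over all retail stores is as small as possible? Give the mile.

For a sum of weighted absolute distances on a line, the optimum is the weighted median (not the mean). Total weight W = 620; half-weight = 310.
Sort by position and accumulate weight:
  mile 1 (Denby, w=70) → cum 70
  mile 5 (Fenton, w=60) → cum 130
  mile 8 (Ashton, w=90) → cum 220
  mile 10 (Calder, w=100) → cum 320  ≥ 310 → median here
  mile 14 (Brookfield, w=175) → cum 495
  mile 20 (Elwood, w=125) → cum 620
Optimal location: mile 10.

x = 10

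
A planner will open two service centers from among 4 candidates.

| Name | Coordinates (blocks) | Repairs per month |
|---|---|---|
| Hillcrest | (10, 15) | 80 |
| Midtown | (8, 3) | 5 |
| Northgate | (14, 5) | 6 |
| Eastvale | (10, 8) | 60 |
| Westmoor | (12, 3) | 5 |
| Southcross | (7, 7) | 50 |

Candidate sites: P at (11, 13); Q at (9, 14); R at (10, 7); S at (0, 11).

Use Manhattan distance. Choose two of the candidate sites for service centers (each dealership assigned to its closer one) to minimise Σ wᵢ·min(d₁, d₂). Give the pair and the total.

{Q, R}, total 466

Evaluate every pair (each demand assigned to the nearer of the two):
  {Q, R}: total = 466
  {P, R}: total = 546
  {R, S}: total = 946
  {P, Q}: total = 1151
  {Q, S}: total = 1244
  {P, S}: total = 1286
Best pair: {Q, R} with total 466.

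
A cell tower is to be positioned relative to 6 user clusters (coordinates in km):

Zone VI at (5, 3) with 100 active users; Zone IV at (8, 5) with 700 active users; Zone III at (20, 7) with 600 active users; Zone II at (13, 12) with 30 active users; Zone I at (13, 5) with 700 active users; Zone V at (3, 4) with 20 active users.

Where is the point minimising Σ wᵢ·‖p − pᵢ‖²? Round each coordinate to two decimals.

(12.86, 5.55)

The minimiser of Σwᵢ‖p−pᵢ‖² is the weighted centroid p* = (Σwᵢpᵢ)/(Σwᵢ).
Σwᵢ = 2150.
Σwᵢxᵢ = 100·5 + 700·8 + 600·20 + 30·13 + 700·13 + 20·3 = 27650.
Σwᵢyᵢ = 100·3 + 700·5 + 600·7 + 30·12 + 700·5 + 20·4 = 11940.
x* = 27650/2150 = 12.86, y* = 11940/2150 = 5.55.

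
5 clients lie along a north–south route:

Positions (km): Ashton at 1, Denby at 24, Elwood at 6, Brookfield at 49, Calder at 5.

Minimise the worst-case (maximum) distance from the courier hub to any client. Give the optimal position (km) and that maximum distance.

The 1-center on a line is the midpoint of the two extreme points: leftmost at 1, rightmost at 49.
Optimal location = (1 + 49)/2 = 25; maximum distance = (49 − 1)/2 = 24.

location 25, max distance 24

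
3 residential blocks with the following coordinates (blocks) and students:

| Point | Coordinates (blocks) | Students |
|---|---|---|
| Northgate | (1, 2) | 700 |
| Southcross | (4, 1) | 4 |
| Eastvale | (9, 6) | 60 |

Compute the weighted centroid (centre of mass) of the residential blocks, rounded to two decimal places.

(1.64, 2.31)

The minimiser of Σwᵢ‖p−pᵢ‖² is the weighted centroid p* = (Σwᵢpᵢ)/(Σwᵢ).
Σwᵢ = 764.
Σwᵢxᵢ = 700·1 + 4·4 + 60·9 = 1256.
Σwᵢyᵢ = 700·2 + 4·1 + 60·6 = 1764.
x* = 1256/764 = 1.64, y* = 1764/764 = 2.31.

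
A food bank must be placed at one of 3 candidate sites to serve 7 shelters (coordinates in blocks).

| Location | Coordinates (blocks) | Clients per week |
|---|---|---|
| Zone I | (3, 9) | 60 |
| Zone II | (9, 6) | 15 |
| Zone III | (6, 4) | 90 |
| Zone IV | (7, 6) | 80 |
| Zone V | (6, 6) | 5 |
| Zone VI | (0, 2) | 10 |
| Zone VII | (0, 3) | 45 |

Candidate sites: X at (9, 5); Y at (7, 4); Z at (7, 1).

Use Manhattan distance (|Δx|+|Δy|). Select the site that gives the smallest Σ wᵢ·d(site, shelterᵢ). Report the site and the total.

Total weighted distance at each candidate:
  X (9, 5): total = 1850
  Y (7, 4): total = 1315
  Z (7, 1): total = 2100
Minimum is at Y with total 1315 blocks.

Y, total 1315 blocks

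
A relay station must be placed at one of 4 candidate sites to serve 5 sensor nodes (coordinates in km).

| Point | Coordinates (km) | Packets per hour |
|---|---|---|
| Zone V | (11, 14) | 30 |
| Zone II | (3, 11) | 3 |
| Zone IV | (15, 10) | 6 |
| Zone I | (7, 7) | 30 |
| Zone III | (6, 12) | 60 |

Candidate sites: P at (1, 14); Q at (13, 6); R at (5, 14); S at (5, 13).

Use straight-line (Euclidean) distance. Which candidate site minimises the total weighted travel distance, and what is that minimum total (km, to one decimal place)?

Total weighted distance at each candidate:
  P (1, 14): total = 997.9
  Q (13, 6): total = 1043.4
  R (5, 14): total = 608.0
  S (5, 13): total = 528.2
Minimum is at S with total 528.2 km.

S, total 528.2 km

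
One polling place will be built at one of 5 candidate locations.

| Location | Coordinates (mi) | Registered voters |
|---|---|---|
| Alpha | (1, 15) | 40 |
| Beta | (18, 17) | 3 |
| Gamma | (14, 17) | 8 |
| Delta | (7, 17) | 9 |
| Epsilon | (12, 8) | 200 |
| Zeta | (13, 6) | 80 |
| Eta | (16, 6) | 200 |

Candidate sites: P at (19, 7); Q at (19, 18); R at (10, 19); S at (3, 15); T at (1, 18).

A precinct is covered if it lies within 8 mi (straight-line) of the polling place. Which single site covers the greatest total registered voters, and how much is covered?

P, covering 480

Coverage radius r = 8 mi; a point is covered iff (Δx)²+(Δy)² ≤ 8² = 64.
  P (19, 7): covers {Epsilon, Zeta, Eta} → 480
  Q (19, 18): covers {Beta, Gamma} → 11
  R (10, 19): covers {Gamma, Delta} → 17
  S (3, 15): covers {Alpha, Delta} → 49
  T (1, 18): covers {Alpha, Delta} → 49
Maximum coverage at P: 480 registered voters.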